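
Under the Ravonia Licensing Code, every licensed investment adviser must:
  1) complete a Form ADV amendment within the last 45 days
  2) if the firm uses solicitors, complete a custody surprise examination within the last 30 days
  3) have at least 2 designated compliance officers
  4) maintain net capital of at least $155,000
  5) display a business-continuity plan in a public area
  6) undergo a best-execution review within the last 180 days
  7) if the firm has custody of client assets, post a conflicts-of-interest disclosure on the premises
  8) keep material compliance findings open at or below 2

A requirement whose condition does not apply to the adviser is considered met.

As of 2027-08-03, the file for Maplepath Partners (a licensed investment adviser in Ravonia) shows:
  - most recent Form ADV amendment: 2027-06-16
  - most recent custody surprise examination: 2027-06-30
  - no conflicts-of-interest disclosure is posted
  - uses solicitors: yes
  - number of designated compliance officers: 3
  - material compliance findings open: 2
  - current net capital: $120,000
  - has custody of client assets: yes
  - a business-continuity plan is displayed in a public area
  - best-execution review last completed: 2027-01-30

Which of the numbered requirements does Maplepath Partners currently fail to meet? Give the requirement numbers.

1, 2, 4, 6, 7

1. Form ADV amendment 48 days ago vs limit 45 → not met
2. condition 'uses solicitors' holds; custody surprise examination 34 days ago vs limit 30 → not met
3. designated compliance officers 3 ≥ 2 → met
4. net capital $120,000 < $155,000 → not met
5. business-continuity plan present → met
6. best-execution review 185 days ago vs limit 180 → not met
7. condition 'has custody of client assets' holds; conflicts-of-interest disclosure absent → not met
8. material compliance findings open 2 ≤ 2 → met
Not met: 1, 2, 4, 6, 7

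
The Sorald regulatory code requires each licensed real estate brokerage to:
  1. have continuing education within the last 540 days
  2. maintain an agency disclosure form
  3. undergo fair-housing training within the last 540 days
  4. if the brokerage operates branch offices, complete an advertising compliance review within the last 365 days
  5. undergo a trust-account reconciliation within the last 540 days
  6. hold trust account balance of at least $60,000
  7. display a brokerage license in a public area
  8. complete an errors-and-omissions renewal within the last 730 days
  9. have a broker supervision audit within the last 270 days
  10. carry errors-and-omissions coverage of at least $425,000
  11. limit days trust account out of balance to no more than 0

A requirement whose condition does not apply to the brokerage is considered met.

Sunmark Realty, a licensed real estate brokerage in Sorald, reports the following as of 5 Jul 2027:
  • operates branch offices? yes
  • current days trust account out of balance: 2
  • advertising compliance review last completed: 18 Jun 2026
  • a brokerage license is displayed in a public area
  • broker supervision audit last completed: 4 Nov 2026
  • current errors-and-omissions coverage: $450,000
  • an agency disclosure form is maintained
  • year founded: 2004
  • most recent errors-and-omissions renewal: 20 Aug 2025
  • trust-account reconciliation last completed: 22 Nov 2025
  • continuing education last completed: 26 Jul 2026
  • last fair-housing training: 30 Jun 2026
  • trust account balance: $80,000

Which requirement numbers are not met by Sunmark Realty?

4, 5, 11

1. continuing education 344 days ago vs limit 540 → met
2. agency disclosure form present → met
3. fair-housing training 370 days ago vs limit 540 → met
4. condition 'operates branch offices' holds; advertising compliance review 382 days ago vs limit 365 → not met
5. trust-account reconciliation 590 days ago vs limit 540 → not met
6. trust account balance $80,000 ≥ $60,000 → met
7. brokerage license present → met
8. errors-and-omissions renewal 684 days ago vs limit 730 → met
9. broker supervision audit 243 days ago vs limit 270 → met
10. errors-and-omissions coverage $450,000 ≥ $425,000 → met
11. days trust account out of balance 2 > 0 → not met
Not met: 4, 5, 11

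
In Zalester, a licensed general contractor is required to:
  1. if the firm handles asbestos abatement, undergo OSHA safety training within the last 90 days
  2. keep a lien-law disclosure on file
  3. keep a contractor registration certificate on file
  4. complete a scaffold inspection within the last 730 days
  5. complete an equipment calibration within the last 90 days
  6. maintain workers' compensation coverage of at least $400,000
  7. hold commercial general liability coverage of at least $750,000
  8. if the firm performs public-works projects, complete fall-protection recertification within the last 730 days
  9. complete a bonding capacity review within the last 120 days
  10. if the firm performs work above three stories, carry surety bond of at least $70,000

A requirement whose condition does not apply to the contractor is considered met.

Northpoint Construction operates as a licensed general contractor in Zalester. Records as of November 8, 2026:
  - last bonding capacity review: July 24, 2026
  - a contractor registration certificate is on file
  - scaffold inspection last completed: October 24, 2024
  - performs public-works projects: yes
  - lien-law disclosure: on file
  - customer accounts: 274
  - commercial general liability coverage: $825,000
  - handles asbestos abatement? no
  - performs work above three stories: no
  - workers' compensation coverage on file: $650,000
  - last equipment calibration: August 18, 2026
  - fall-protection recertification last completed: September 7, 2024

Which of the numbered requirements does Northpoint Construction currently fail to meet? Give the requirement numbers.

1. condition 'handles asbestos abatement' does not hold → requirement n/a → met
2. lien-law disclosure present → met
3. contractor registration certificate present → met
4. scaffold inspection 745 days ago vs limit 730 → not met
5. equipment calibration 82 days ago vs limit 90 → met
6. workers' compensation coverage $650,000 ≥ $400,000 → met
7. commercial general liability coverage $825,000 ≥ $750,000 → met
8. condition 'performs public-works projects' holds; fall-protection recertification 792 days ago vs limit 730 → not met
9. bonding capacity review 107 days ago vs limit 120 → met
10. condition 'performs work above three stories' does not hold → requirement n/a → met
Not met: 4, 8

4, 8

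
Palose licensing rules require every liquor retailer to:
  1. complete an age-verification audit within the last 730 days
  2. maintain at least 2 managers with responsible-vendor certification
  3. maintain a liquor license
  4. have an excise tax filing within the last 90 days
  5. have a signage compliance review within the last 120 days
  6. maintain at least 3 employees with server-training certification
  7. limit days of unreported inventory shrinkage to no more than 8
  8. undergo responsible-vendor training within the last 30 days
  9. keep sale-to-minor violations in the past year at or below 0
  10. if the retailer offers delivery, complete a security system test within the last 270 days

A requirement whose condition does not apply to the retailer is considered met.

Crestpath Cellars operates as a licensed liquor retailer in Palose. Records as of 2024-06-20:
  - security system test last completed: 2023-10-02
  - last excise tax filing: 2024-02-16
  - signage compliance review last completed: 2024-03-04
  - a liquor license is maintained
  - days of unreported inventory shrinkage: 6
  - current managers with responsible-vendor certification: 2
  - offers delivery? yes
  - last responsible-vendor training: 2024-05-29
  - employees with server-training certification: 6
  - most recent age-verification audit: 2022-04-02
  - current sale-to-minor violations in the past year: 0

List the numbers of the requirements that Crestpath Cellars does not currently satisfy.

1. age-verification audit 810 days ago vs limit 730 → not met
2. managers with responsible-vendor certification 2 ≥ 2 → met
3. liquor license present → met
4. excise tax filing 125 days ago vs limit 90 → not met
5. signage compliance review 108 days ago vs limit 120 → met
6. employees with server-training certification 6 ≥ 3 → met
7. days of unreported inventory shrinkage 6 ≤ 8 → met
8. responsible-vendor training 22 days ago vs limit 30 → met
9. sale-to-minor violations in the past year 0 ≤ 0 → met
10. condition 'offers delivery' holds; security system test 262 days ago vs limit 270 → met
Not met: 1, 4

1, 4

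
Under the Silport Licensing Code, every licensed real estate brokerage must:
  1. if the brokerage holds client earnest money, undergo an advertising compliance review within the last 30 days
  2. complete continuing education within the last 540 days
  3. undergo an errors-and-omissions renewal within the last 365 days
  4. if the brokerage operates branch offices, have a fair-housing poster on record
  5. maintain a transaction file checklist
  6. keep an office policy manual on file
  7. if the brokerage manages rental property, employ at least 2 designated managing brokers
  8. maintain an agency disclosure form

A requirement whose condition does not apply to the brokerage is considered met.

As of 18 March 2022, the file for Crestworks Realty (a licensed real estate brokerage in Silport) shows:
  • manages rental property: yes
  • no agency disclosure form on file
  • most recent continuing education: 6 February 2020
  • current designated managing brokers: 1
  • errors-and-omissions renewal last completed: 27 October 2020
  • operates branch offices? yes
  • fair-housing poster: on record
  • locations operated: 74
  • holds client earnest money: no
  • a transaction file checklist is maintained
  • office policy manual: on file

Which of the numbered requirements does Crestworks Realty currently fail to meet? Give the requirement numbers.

2, 3, 7, 8

1. condition 'holds client earnest money' does not hold → requirement n/a → met
2. continuing education 771 days ago vs limit 540 → not met
3. errors-and-omissions renewal 507 days ago vs limit 365 → not met
4. condition 'operates branch offices' holds; fair-housing poster present → met
5. transaction file checklist present → met
6. office policy manual present → met
7. condition 'manages rental property' holds; designated managing brokers 1 < 2 → not met
8. agency disclosure form absent → not met
Not met: 2, 3, 7, 8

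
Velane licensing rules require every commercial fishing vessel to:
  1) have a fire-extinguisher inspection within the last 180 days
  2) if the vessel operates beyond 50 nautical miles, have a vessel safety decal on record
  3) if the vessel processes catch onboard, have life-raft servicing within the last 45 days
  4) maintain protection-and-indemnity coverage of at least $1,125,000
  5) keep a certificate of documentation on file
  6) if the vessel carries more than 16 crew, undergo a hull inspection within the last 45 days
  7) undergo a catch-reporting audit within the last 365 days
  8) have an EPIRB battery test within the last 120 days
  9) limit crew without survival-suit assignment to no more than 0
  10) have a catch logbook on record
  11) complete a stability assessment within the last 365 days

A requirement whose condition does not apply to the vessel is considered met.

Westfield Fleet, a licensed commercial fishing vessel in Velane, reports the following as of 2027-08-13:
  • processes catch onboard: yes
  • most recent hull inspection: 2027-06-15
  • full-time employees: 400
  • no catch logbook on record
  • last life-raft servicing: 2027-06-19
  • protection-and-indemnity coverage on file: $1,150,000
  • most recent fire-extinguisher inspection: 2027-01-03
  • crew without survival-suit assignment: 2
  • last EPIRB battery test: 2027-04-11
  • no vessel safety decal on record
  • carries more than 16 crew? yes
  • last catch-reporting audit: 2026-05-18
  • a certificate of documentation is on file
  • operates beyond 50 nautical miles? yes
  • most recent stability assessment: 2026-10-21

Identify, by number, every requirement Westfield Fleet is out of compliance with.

1, 2, 3, 6, 7, 8, 9, 10

1. fire-extinguisher inspection 222 days ago vs limit 180 → not met
2. condition 'operates beyond 50 nautical miles' holds; vessel safety decal absent → not met
3. condition 'processes catch onboard' holds; life-raft servicing 55 days ago vs limit 45 → not met
4. protection-and-indemnity coverage $1,150,000 ≥ $1,125,000 → met
5. certificate of documentation present → met
6. condition 'carries more than 16 crew' holds; hull inspection 59 days ago vs limit 45 → not met
7. catch-reporting audit 452 days ago vs limit 365 → not met
8. EPIRB battery test 124 days ago vs limit 120 → not met
9. crew without survival-suit assignment 2 > 0 → not met
10. catch logbook absent → not met
11. stability assessment 296 days ago vs limit 365 → met
Not met: 1, 2, 3, 6, 7, 8, 9, 10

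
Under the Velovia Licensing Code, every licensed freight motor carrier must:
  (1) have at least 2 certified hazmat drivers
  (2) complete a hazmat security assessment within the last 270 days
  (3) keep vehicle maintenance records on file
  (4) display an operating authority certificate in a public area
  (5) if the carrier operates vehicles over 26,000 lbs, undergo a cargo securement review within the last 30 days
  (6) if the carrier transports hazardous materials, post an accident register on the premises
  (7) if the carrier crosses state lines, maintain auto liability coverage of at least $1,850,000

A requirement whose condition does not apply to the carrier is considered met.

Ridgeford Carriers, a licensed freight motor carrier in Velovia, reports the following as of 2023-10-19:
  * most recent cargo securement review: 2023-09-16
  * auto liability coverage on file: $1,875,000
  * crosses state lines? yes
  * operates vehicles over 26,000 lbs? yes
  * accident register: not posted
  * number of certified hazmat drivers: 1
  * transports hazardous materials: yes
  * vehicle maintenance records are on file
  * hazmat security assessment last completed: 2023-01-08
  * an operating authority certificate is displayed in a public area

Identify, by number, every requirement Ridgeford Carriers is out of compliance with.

1, 2, 5, 6

1. certified hazmat drivers 1 < 2 → not met
2. hazmat security assessment 284 days ago vs limit 270 → not met
3. vehicle maintenance records present → met
4. operating authority certificate present → met
5. condition 'operates vehicles over 26,000 lbs' holds; cargo securement review 33 days ago vs limit 30 → not met
6. condition 'transports hazardous materials' holds; accident register absent → not met
7. condition 'crosses state lines' holds; auto liability coverage $1,875,000 ≥ $1,850,000 → met
Not met: 1, 2, 5, 6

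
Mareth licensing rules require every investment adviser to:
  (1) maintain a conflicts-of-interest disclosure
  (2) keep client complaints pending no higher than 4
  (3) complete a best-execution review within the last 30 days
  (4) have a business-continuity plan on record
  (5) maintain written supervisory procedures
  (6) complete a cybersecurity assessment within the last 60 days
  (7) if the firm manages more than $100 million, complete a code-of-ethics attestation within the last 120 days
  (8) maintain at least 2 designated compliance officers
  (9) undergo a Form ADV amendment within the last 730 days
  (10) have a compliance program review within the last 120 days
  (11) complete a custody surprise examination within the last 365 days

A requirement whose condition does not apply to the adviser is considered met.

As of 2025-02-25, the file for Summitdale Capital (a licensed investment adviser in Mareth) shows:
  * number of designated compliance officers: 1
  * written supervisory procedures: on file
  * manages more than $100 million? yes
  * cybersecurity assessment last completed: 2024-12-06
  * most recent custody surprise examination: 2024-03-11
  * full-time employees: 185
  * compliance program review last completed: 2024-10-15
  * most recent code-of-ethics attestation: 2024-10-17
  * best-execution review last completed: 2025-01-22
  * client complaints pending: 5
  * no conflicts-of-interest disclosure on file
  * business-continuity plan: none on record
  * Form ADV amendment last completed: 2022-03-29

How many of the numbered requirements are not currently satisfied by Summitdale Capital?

1. conflicts-of-interest disclosure absent → not met
2. client complaints pending 5 > 4 → not met
3. best-execution review 34 days ago vs limit 30 → not met
4. business-continuity plan absent → not met
5. written supervisory procedures present → met
6. cybersecurity assessment 81 days ago vs limit 60 → not met
7. condition 'manages more than $100 million' holds; code-of-ethics attestation 131 days ago vs limit 120 → not met
8. designated compliance officers 1 < 2 → not met
9. Form ADV amendment 1064 days ago vs limit 730 → not met
10. compliance program review 133 days ago vs limit 120 → not met
11. custody surprise examination 351 days ago vs limit 365 → met
Not met: 9 of 11

9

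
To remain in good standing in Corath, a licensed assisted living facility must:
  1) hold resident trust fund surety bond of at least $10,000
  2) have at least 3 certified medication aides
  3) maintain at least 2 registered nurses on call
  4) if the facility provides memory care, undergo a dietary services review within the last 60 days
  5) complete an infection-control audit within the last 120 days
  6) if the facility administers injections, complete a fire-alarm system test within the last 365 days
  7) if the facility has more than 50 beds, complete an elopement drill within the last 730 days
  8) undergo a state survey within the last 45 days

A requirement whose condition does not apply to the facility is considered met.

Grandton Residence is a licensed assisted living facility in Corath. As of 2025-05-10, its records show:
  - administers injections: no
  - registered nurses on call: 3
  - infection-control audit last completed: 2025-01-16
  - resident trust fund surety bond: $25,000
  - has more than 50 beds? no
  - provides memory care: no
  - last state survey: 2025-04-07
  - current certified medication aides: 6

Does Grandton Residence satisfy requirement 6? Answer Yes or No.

6. condition 'administers injections' does not hold → requirement n/a → met

Yes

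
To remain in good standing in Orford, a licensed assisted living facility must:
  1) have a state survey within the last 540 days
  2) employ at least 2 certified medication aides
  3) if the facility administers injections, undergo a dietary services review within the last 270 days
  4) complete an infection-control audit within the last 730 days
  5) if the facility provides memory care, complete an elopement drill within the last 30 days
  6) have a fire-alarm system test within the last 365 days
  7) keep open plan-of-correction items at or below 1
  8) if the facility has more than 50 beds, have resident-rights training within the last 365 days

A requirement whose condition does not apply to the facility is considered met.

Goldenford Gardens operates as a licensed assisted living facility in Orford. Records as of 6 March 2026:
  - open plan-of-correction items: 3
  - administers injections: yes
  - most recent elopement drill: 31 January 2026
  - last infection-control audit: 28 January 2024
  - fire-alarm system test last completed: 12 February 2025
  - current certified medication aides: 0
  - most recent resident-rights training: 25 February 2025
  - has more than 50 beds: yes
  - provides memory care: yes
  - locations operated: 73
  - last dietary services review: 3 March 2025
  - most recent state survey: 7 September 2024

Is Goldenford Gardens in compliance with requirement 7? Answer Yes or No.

No

7. open plan-of-correction items 3 > 1 → not met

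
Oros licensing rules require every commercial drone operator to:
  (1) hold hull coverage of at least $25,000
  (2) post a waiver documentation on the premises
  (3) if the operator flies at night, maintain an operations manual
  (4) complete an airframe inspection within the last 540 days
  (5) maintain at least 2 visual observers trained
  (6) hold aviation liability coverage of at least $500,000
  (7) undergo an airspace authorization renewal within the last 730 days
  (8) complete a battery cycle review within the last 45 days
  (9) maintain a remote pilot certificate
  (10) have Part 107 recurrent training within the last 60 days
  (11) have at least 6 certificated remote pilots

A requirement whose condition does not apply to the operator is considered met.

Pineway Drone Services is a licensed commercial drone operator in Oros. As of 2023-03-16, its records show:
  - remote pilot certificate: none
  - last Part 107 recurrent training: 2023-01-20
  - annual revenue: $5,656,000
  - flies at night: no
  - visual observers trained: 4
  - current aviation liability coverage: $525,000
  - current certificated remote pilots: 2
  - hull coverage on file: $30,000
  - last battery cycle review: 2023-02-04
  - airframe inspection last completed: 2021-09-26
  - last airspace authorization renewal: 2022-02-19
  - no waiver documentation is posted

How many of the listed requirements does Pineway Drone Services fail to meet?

1. hull coverage $30,000 ≥ $25,000 → met
2. waiver documentation absent → not met
3. condition 'flies at night' does not hold → requirement n/a → met
4. airframe inspection 536 days ago vs limit 540 → met
5. visual observers trained 4 ≥ 2 → met
6. aviation liability coverage $525,000 ≥ $500,000 → met
7. airspace authorization renewal 390 days ago vs limit 730 → met
8. battery cycle review 40 days ago vs limit 45 → met
9. remote pilot certificate absent → not met
10. Part 107 recurrent training 55 days ago vs limit 60 → met
11. certificated remote pilots 2 < 6 → not met
Not met: 3 of 11

3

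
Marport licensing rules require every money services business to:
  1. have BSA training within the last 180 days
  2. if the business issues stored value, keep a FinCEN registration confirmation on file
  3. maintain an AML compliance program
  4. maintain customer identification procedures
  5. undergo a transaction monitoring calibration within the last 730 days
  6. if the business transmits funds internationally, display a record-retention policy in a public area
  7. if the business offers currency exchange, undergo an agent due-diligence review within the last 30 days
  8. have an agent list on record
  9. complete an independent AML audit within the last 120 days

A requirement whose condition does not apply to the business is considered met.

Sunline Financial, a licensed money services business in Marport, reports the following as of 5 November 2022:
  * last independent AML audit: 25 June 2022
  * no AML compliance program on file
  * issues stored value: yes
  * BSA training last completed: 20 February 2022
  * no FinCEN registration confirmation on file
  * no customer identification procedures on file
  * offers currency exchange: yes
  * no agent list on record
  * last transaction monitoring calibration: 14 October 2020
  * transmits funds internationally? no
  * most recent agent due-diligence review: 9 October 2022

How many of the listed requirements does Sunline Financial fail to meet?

1. BSA training 258 days ago vs limit 180 → not met
2. condition 'issues stored value' holds; FinCEN registration confirmation absent → not met
3. AML compliance program absent → not met
4. customer identification procedures absent → not met
5. transaction monitoring calibration 752 days ago vs limit 730 → not met
6. condition 'transmits funds internationally' does not hold → requirement n/a → met
7. condition 'offers currency exchange' holds; agent due-diligence review 27 days ago vs limit 30 → met
8. agent list absent → not met
9. independent AML audit 133 days ago vs limit 120 → not met
Not met: 7 of 9

7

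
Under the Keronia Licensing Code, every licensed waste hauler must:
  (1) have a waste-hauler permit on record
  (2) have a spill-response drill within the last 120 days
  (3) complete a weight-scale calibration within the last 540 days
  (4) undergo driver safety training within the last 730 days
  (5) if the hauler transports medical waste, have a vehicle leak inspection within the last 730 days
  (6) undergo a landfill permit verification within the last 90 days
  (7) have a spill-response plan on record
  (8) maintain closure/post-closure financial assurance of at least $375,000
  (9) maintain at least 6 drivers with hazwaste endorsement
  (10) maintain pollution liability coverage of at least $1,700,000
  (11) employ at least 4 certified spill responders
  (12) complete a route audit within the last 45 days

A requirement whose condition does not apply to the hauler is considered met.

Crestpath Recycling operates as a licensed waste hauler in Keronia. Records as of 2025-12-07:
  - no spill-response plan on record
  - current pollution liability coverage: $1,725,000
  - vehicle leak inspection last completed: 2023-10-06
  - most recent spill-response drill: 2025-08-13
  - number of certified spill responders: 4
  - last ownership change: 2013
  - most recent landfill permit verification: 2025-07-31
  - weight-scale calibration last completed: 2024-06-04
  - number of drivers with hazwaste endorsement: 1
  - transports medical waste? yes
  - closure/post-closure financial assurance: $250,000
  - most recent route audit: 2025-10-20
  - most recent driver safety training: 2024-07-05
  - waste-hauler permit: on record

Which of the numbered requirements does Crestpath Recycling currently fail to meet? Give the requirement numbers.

1. waste-hauler permit present → met
2. spill-response drill 116 days ago vs limit 120 → met
3. weight-scale calibration 551 days ago vs limit 540 → not met
4. driver safety training 520 days ago vs limit 730 → met
5. condition 'transports medical waste' holds; vehicle leak inspection 793 days ago vs limit 730 → not met
6. landfill permit verification 129 days ago vs limit 90 → not met
7. spill-response plan absent → not met
8. closure/post-closure financial assurance $250,000 < $375,000 → not met
9. drivers with hazwaste endorsement 1 < 6 → not met
10. pollution liability coverage $1,725,000 ≥ $1,700,000 → met
11. certified spill responders 4 ≥ 4 → met
12. route audit 48 days ago vs limit 45 → not met
Not met: 3, 5, 6, 7, 8, 9, 12

3, 5, 6, 7, 8, 9, 12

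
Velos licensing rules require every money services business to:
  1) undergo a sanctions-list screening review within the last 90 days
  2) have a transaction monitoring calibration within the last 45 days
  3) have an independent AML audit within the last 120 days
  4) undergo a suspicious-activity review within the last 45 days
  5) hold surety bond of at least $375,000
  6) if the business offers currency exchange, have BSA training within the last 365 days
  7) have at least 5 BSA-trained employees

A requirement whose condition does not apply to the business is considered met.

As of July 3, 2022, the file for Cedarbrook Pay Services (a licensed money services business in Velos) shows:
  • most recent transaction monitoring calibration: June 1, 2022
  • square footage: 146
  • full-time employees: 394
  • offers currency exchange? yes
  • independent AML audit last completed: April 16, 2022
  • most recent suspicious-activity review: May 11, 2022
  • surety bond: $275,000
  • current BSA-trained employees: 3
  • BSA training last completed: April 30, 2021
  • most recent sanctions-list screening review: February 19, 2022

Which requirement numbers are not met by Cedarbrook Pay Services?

1, 4, 5, 6, 7

1. sanctions-list screening review 134 days ago vs limit 90 → not met
2. transaction monitoring calibration 32 days ago vs limit 45 → met
3. independent AML audit 78 days ago vs limit 120 → met
4. suspicious-activity review 53 days ago vs limit 45 → not met
5. surety bond $275,000 < $375,000 → not met
6. condition 'offers currency exchange' holds; BSA training 429 days ago vs limit 365 → not met
7. BSA-trained employees 3 < 5 → not met
Not met: 1, 4, 5, 6, 7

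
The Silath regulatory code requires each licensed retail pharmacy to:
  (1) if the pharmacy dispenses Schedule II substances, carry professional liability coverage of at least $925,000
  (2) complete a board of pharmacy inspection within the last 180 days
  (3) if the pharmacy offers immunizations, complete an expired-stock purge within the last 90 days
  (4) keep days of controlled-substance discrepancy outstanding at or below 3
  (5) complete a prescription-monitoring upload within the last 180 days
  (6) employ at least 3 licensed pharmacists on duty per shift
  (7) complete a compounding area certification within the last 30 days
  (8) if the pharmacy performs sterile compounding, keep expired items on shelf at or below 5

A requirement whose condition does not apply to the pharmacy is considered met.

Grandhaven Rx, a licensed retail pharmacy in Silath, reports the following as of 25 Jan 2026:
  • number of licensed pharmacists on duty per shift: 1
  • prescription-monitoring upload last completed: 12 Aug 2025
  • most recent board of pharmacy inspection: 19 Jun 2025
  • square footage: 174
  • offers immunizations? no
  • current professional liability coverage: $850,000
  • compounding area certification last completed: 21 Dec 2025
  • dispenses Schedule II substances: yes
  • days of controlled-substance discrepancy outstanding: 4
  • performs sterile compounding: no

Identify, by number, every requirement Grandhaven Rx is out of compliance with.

1, 2, 4, 6, 7

1. condition 'dispenses Schedule II substances' holds; professional liability coverage $850,000 < $925,000 → not met
2. board of pharmacy inspection 220 days ago vs limit 180 → not met
3. condition 'offers immunizations' does not hold → requirement n/a → met
4. days of controlled-substance discrepancy outstanding 4 > 3 → not met
5. prescription-monitoring upload 166 days ago vs limit 180 → met
6. licensed pharmacists on duty per shift 1 < 3 → not met
7. compounding area certification 35 days ago vs limit 30 → not met
8. condition 'performs sterile compounding' does not hold → requirement n/a → met
Not met: 1, 2, 4, 6, 7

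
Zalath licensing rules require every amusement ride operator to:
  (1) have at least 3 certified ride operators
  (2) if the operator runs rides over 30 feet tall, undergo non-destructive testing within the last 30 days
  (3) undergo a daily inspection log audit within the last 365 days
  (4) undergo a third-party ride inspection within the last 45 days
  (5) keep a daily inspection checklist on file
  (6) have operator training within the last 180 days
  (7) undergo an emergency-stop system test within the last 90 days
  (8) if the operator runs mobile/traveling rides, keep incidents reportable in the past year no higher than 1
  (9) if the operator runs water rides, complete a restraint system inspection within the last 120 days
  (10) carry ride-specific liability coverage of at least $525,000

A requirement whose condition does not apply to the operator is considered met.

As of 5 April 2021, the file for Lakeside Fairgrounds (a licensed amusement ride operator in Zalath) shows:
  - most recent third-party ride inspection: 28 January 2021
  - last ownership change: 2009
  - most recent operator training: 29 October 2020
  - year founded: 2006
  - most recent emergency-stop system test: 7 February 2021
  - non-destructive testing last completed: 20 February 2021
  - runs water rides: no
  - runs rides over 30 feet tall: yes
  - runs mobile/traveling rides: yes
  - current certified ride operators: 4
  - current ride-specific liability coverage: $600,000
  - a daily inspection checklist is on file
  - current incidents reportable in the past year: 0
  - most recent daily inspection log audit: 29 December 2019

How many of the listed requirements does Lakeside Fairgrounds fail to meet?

3

1. certified ride operators 4 ≥ 3 → met
2. condition 'runs rides over 30 feet tall' holds; non-destructive testing 44 days ago vs limit 30 → not met
3. daily inspection log audit 463 days ago vs limit 365 → not met
4. third-party ride inspection 67 days ago vs limit 45 → not met
5. daily inspection checklist present → met
6. operator training 158 days ago vs limit 180 → met
7. emergency-stop system test 57 days ago vs limit 90 → met
8. condition 'runs mobile/traveling rides' holds; incidents reportable in the past year 0 ≤ 1 → met
9. condition 'runs water rides' does not hold → requirement n/a → met
10. ride-specific liability coverage $600,000 ≥ $525,000 → met
Not met: 3 of 10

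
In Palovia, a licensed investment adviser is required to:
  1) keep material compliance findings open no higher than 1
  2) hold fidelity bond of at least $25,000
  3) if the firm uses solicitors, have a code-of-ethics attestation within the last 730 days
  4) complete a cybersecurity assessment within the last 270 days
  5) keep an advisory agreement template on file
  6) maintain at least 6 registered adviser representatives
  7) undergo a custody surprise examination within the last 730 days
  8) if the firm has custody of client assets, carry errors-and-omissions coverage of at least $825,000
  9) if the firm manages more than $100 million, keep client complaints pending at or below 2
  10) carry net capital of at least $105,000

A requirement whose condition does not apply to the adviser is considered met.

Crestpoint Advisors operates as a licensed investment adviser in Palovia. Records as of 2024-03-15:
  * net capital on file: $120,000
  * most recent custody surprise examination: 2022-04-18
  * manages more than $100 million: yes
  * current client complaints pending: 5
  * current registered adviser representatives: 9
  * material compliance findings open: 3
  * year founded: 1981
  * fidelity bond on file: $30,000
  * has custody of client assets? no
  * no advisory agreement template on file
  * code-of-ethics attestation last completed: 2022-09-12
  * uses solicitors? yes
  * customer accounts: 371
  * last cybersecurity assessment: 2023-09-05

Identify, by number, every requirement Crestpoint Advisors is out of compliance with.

1, 5, 9

1. material compliance findings open 3 > 1 → not met
2. fidelity bond $30,000 ≥ $25,000 → met
3. condition 'uses solicitors' holds; code-of-ethics attestation 550 days ago vs limit 730 → met
4. cybersecurity assessment 192 days ago vs limit 270 → met
5. advisory agreement template absent → not met
6. registered adviser representatives 9 ≥ 6 → met
7. custody surprise examination 697 days ago vs limit 730 → met
8. condition 'has custody of client assets' does not hold → requirement n/a → met
9. condition 'manages more than $100 million' holds; client complaints pending 5 > 2 → not met
10. net capital $120,000 ≥ $105,000 → met
Not met: 1, 5, 9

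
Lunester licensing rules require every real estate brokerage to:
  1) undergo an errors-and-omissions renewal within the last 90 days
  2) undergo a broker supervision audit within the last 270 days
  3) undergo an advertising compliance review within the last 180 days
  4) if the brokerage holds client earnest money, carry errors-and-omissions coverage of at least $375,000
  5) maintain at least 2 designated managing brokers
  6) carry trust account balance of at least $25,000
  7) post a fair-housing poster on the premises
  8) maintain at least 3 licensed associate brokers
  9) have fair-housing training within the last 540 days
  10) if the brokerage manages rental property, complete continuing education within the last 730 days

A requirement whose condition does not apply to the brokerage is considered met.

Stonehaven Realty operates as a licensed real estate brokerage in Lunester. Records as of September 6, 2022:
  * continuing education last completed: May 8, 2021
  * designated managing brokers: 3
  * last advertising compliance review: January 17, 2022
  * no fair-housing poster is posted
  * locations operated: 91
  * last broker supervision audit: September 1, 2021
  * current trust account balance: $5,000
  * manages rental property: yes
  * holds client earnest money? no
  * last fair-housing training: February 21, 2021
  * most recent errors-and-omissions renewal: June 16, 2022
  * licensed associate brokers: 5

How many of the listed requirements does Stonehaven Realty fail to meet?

5

1. errors-and-omissions renewal 82 days ago vs limit 90 → met
2. broker supervision audit 370 days ago vs limit 270 → not met
3. advertising compliance review 232 days ago vs limit 180 → not met
4. condition 'holds client earnest money' does not hold → requirement n/a → met
5. designated managing brokers 3 ≥ 2 → met
6. trust account balance $5,000 < $25,000 → not met
7. fair-housing poster absent → not met
8. licensed associate brokers 5 ≥ 3 → met
9. fair-housing training 562 days ago vs limit 540 → not met
10. condition 'manages rental property' holds; continuing education 486 days ago vs limit 730 → met
Not met: 5 of 10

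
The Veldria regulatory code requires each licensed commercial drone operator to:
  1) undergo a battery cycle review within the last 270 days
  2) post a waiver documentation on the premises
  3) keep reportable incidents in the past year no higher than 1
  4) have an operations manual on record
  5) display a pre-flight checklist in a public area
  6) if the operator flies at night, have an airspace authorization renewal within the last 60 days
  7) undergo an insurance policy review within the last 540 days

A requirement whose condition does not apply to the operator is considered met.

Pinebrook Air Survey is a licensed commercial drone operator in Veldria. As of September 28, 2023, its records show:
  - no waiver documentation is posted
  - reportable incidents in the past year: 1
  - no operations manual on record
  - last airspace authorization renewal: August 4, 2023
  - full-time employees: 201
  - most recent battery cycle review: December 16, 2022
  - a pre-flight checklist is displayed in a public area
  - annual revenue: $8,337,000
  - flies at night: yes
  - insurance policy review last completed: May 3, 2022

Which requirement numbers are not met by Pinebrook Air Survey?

1, 2, 4

1. battery cycle review 286 days ago vs limit 270 → not met
2. waiver documentation absent → not met
3. reportable incidents in the past year 1 ≤ 1 → met
4. operations manual absent → not met
5. pre-flight checklist present → met
6. condition 'flies at night' holds; airspace authorization renewal 55 days ago vs limit 60 → met
7. insurance policy review 513 days ago vs limit 540 → met
Not met: 1, 2, 4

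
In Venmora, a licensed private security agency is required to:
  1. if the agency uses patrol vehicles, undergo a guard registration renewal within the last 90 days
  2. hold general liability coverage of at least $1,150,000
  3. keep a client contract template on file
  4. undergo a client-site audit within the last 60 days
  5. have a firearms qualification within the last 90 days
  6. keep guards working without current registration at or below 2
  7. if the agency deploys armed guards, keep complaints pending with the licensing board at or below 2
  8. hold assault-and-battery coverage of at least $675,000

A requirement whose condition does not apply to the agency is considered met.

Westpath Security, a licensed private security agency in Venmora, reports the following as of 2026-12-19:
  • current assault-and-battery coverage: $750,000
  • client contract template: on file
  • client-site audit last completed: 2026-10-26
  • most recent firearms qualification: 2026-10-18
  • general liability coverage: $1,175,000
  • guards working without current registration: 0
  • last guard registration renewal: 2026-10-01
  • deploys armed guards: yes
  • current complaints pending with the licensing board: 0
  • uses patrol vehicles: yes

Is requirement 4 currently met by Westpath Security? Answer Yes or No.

Yes

4. client-site audit 54 days ago vs limit 60 → met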